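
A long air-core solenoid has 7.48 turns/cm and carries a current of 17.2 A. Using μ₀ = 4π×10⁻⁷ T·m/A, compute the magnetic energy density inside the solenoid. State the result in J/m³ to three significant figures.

B = μ₀nI = (4π×10⁻⁷)(748)(17.2) = 1.617×10^-2 T.
u = B²/(2μ₀) = (1.617×10^-2)²/(2×4π×10⁻⁷) = 104 J/m³.

u ≈ 104 J/m³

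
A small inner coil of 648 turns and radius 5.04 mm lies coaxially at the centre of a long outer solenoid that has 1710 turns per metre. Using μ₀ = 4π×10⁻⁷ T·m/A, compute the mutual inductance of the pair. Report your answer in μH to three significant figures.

M ≈ 111 μH

The outer solenoid produces a uniform field B₁ = μ₀n₁I₁ across the inner coil,
so the flux linkage is N₂Φ = N₂B₁A₂ = μ₀n₁N₂A₂·I₁, giving M = μ₀n₁N₂A₂.
A₂ = πr² = π(5.040×10^-3 m)² = 7.980×10^-5 m².
M = (4π×10⁻⁷)(1710)(648)(7.980×10^-5) = 1.111×10^-4 H.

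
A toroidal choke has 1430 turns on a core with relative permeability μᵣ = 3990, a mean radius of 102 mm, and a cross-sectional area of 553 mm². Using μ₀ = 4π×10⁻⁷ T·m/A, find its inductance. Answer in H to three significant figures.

For a thin toroid, L = μ₀μᵣN²A/(2πR).
L = (4π×10⁻⁷)(3990)(1430)²(5.530×10^-4) / (2π×0.102 m) = 8.847 H.

L ≈ 8.85 H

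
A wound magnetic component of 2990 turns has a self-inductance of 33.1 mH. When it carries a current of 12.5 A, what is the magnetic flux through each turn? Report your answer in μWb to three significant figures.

Φ_B ≈ 138 μWb

From L = NΦ_B/I, the flux per turn is Φ_B = LI/N.
Φ_B = (3.310×10^-2 H)(12.5 A)/2990 = 1.384×10^-4 Wb.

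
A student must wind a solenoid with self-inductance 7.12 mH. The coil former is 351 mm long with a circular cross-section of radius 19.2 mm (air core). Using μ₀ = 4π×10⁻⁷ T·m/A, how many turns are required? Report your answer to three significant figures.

N ≈ 1310 turns

A = πr² = π(1.920×10^-2 m)² = 1.158×10^-3 m².
From L = μ₀N²A/ℓ, N = √(Lℓ / (μ₀A)).
N = √[(7.120×10^-3)(0.351) / ((4π×10⁻⁷)×1.158×10^-3)] = √(1.717×10^6) ≈ 1310.4.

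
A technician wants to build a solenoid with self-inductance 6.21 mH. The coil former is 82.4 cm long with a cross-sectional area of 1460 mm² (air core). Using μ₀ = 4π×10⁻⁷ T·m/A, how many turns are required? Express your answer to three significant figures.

A = 1460 mm² = 1.460×10^-3 m².
From L = μ₀N²A/ℓ, N = √(Lℓ / (μ₀A)).
N = √[(6.210×10^-3)(0.824) / ((4π×10⁻⁷)×1.460×10^-3)] = √(2.789×10^6) ≈ 1670.0.

N ≈ 1670 turns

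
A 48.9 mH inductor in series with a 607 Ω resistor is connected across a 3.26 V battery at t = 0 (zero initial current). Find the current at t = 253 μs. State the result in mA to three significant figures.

I ≈ 5.14 mA

τ = L/R = 4.890×10^-2/607 = 8.056×10^-5 s; final current I_∞ = ε/R = 3.26/607 = 5.371×10^-3 A.
I(t) = I_∞(1 − e^(−t/τ)) with t/τ = 3.141.
I = (5.371×10^-3)(1 − e^(−3.141)) = 5.138×10^-3 A.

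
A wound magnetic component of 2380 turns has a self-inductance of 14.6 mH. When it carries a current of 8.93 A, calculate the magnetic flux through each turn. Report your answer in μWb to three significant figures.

From L = NΦ_B/I, the flux per turn is Φ_B = LI/N.
Φ_B = (1.460×10^-2 H)(8.93 A)/2380 = 5.478×10^-5 Wb.

Φ_B ≈ 54.8 μWb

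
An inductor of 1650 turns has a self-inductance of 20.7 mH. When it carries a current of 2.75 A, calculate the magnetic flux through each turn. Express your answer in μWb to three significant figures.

From L = NΦ_B/I, the flux per turn is Φ_B = LI/N.
Φ_B = (2.070×10^-2 H)(2.75 A)/1650 = 3.450×10^-5 Wb.

Φ_B ≈ 34.5 μWb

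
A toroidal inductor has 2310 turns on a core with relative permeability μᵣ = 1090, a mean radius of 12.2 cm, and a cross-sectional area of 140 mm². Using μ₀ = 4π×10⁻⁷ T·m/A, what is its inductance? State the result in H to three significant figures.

For a thin toroid, L = μ₀μᵣN²A/(2πR).
L = (4π×10⁻⁷)(1090)(2310)²(1.400×10^-4) / (2π×0.122 m) = 1.3349 H.

L ≈ 1.33 H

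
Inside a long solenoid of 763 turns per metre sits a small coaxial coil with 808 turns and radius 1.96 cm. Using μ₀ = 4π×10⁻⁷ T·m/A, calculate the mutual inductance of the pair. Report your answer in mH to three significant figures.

The outer solenoid produces a uniform field B₁ = μ₀n₁I₁ across the inner coil,
so the flux linkage is N₂Φ = N₂B₁A₂ = μ₀n₁N₂A₂·I₁, giving M = μ₀n₁N₂A₂.
A₂ = πr² = π(1.960×10^-2 m)² = 1.207×10^-3 m².
M = (4π×10⁻⁷)(763)(808)(1.207×10^-3) = 9.350×10^-4 H.

M ≈ 0.935 mH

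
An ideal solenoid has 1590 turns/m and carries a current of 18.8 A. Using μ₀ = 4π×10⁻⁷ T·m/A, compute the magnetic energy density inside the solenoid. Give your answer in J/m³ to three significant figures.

B = μ₀nI = (4π×10⁻⁷)(1.590×10^3)(18.8) = 3.756×10^-2 T.
u = B²/(2μ₀) = (3.756×10^-2)²/(2×4π×10⁻⁷) = 561.4 J/m³.

u ≈ 561 J/m³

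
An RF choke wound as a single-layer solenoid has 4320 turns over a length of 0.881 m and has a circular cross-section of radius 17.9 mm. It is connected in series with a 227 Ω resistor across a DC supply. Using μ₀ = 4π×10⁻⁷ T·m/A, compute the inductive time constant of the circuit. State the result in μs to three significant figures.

τ ≈ 118 μs

A = πr² = π(1.790×10^-2 m)² = 1.007×10^-3 m².
L = μ₀N²A/ℓ = (4π×10⁻⁷)(4320)²(1.007×10^-3)/(0.881) = 2.680×10^-2 H.
τ = L/R = (2.680×10^-2)/(227) = 1.180×10^-4 s.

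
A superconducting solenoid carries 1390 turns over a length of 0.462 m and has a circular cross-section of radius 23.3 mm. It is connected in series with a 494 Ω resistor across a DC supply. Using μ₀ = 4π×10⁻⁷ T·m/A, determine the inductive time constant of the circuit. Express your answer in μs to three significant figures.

A = πr² = π(2.330×10^-2 m)² = 1.706×10^-3 m².
L = μ₀N²A/ℓ = (4π×10⁻⁷)(1390)²(1.706×10^-3)/(0.462) = 8.963×10^-3 H.
τ = L/R = (8.963×10^-3)/(494) = 1.814×10^-5 s.

τ ≈ 18.1 μs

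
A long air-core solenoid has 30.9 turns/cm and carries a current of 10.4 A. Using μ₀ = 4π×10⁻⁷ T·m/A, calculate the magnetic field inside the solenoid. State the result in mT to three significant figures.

Inside a long solenoid, B = μ₀nI.
B = (4π×10⁻⁷)(3.090×10^3 m⁻¹)(10.4 A) = 4.038×10^-2 T.

B ≈ 40.4 mT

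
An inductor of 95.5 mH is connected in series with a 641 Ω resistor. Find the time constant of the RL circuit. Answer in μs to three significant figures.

τ ≈ 149 μs

τ = L/R = (9.550×10^-2 H)/(641 Ω) = 1.490×10^-4 s.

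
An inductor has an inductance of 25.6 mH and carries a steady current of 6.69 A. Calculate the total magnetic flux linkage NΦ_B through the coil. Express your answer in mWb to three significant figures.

NΦ_B ≈ 171 mWb

From L = NΦ_B/I, the flux linkage is NΦ_B = LI.
NΦ_B = (2.560×10^-2 H)(6.69 A) = 0.1713 Wb.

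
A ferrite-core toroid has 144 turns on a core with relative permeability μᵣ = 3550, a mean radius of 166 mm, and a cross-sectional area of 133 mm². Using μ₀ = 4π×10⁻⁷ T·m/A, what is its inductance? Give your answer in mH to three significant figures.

L ≈ 11.8 mH

For a thin toroid, L = μ₀μᵣN²A/(2πR).
L = (4π×10⁻⁷)(3550)(144)²(1.330×10^-4) / (2π×0.166 m) = 1.180×10^-2 H.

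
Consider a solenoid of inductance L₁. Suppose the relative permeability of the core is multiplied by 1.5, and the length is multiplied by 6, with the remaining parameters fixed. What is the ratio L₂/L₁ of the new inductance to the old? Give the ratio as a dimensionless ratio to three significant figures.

For a solenoid, L ∝ μᵣN²A/ℓ.
L₂/L₁ = (1.5) × (6)^-1 = 0.250.

L₂/L₁ = 0.250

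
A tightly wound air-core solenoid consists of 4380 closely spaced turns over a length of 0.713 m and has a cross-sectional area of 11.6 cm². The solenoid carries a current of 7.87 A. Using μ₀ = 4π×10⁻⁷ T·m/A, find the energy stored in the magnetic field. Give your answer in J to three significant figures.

A = 11.6 cm² = 1.160×10^-3 m².
L = μ₀N²A/ℓ = (4π×10⁻⁷)(4380)²(1.160×10^-3)/(0.713) = 3.922×10^-2 H.
U = ½LI² = ½(3.922×10^-2)(7.87)² = 1.2146 J.

U ≈ 1.21 J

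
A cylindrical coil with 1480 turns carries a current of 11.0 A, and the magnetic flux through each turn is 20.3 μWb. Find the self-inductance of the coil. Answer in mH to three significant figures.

L ≈ 2.73 mH

Self-inductance is defined by L = NΦ_B/I (flux linkage over current).
L = (1480)(2.030×10^-5 Wb)/(11.0 A) = 2.731×10^-3 H.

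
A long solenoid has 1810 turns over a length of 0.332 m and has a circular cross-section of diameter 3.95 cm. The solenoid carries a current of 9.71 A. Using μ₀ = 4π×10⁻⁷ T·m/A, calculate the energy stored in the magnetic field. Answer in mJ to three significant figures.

U ≈ 716 mJ

A = π(d/2)² = π(1.975×10^-2 m)² = 1.225×10^-3 m².
L = μ₀N²A/ℓ = (4π×10⁻⁷)(1810)²(1.225×10^-3)/(0.332) = 1.520×10^-2 H.
U = ½LI² = ½(1.520×10^-2)(9.71)² = 0.7163 J.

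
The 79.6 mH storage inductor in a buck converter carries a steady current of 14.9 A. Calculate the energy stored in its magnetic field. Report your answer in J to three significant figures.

U ≈ 8.84 J

Stored magnetic energy: U = ½LI².
U = ½(7.960×10^-2 H)(14.9 A)² = 8.836 J.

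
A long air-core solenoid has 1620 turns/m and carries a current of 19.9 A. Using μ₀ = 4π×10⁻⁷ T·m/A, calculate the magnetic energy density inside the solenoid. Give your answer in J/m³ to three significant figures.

B = μ₀nI = (4π×10⁻⁷)(1.620×10^3)(19.9) = 4.051×10^-2 T.
u = B²/(2μ₀) = (4.051×10^-2)²/(2×4π×10⁻⁷) = 653 J/m³.

u ≈ 653 J/m³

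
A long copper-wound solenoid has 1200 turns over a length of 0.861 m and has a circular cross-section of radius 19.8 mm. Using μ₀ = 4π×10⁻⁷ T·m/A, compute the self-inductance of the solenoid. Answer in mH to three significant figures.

A = πr² = π(1.980×10^-2 m)² = 1.232×10^-3 m².
For a long solenoid, L = μ₀N²A/ℓ.
L = (4π×10⁻⁷)(1200)²(1.232×10^-3)/(0.861 m) = 2.589×10^-3 H.

L ≈ 2.59 mH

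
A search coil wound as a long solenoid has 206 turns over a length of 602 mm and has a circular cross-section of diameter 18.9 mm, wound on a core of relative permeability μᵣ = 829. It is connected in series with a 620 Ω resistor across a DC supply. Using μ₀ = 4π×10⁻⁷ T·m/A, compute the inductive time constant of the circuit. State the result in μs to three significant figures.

τ ≈ 33.2 μs

A = π(d/2)² = π(9.450×10^-3 m)² = 2.806×10^-4 m².
L = μ₀μᵣN²A/ℓ = (4π×10⁻⁷)(829)(206)²(2.806×10^-4)/(0.602) = 2.060×10^-2 H.
τ = L/R = (2.060×10^-2)/(620) = 3.323×10^-5 s.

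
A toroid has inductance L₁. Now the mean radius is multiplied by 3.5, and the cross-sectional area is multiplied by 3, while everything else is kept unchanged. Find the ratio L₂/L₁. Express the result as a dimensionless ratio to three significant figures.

L₂/L₁ = 0.857

For a toroid, L ∝ μᵣN²A/R.
L₂/L₁ = (3.5)^-1 × (3) = 0.857.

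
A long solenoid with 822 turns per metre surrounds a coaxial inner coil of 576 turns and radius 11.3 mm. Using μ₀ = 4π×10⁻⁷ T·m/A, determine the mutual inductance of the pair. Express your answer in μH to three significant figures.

The outer solenoid produces a uniform field B₁ = μ₀n₁I₁ across the inner coil,
so the flux linkage is N₂Φ = N₂B₁A₂ = μ₀n₁N₂A₂·I₁, giving M = μ₀n₁N₂A₂.
A₂ = πr² = π(1.130×10^-2 m)² = 4.011×10^-4 m².
M = (4π×10⁻⁷)(822)(576)(4.011×10^-4) = 2.387×10^-4 H.

M ≈ 239 μH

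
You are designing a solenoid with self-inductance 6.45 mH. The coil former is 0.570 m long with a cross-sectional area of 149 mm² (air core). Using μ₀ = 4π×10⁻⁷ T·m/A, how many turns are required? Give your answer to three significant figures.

A = 149 mm² = 1.490×10^-4 m².
From L = μ₀N²A/ℓ, N = √(Lℓ / (μ₀A)).
N = √[(6.450×10^-3)(0.57) / ((4π×10⁻⁷)×1.490×10^-4)] = √(1.964×10^7) ≈ 4431.2.

N ≈ 4430 turns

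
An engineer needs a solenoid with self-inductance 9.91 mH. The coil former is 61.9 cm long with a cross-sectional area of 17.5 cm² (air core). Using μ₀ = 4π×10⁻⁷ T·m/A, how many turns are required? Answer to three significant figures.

N ≈ 1670 turns

A = 17.5 cm² = 1.750×10^-3 m².
From L = μ₀N²A/ℓ, N = √(Lℓ / (μ₀A)).
N = √[(9.910×10^-3)(0.619) / ((4π×10⁻⁷)×1.750×10^-3)] = √(2.789×10^6) ≈ 1670.2.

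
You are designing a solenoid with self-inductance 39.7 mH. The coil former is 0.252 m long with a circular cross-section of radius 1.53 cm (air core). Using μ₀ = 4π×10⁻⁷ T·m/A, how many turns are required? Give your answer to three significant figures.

A = πr² = π(1.530×10^-2 m)² = 7.354×10^-4 m².
From L = μ₀N²A/ℓ, N = √(Lℓ / (μ₀A)).
N = √[(3.970×10^-2)(0.252) / ((4π×10⁻⁷)×7.354×10^-4)] = √(1.083×10^7) ≈ 3290.2.

N ≈ 3290 turns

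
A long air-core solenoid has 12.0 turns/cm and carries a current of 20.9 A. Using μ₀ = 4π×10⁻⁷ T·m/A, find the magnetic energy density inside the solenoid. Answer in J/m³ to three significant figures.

u ≈ 395 J/m³

B = μ₀nI = (4π×10⁻⁷)(1.200×10^3)(20.9) = 3.152×10^-2 T.
u = B²/(2μ₀) = (3.152×10^-2)²/(2×4π×10⁻⁷) = 395.2 J/m³.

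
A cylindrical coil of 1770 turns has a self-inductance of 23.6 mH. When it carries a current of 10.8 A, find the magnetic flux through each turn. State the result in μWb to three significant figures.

From L = NΦ_B/I, the flux per turn is Φ_B = LI/N.
Φ_B = (2.360×10^-2 H)(10.8 A)/1770 = 1.440×10^-4 Wb.

Φ_B ≈ 144 μWb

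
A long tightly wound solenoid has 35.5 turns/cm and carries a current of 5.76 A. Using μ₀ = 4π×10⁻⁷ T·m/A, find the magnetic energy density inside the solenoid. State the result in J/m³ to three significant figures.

u ≈ 263 J/m³

B = μ₀nI = (4π×10⁻⁷)(3.550×10^3)(5.76) = 2.570×10^-2 T.
u = B²/(2μ₀) = (2.570×10^-2)²/(2×4π×10⁻⁷) = 262.7 J/m³.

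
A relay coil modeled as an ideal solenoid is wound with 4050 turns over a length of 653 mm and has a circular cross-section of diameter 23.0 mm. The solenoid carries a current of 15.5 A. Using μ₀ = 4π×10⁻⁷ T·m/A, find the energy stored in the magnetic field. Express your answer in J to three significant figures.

U ≈ 1.58 J

A = π(d/2)² = π(1.150×10^-2 m)² = 4.1548×10^-4 m².
L = μ₀N²A/ℓ = (4π×10⁻⁷)(4050)²(4.1548×10^-4)/(0.653) = 1.311×10^-2 H.
U = ½LI² = ½(1.311×10^-2)(15.5)² = 1.575 J.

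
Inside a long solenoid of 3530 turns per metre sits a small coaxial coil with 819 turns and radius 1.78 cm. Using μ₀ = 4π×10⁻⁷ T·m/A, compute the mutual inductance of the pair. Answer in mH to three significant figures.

The outer solenoid produces a uniform field B₁ = μ₀n₁I₁ across the inner coil,
so the flux linkage is N₂Φ = N₂B₁A₂ = μ₀n₁N₂A₂·I₁, giving M = μ₀n₁N₂A₂.
A₂ = πr² = π(1.780×10^-2 m)² = 9.954×10^-4 m².
M = (4π×10⁻⁷)(3530)(819)(9.954×10^-4) = 3.616×10^-3 H.

M ≈ 3.62 mH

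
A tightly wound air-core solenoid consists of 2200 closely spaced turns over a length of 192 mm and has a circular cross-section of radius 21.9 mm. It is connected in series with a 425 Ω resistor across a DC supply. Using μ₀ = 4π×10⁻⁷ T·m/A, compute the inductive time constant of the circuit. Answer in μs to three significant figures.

τ ≈ 112 μs

A = πr² = π(2.190×10^-2 m)² = 1.507×10^-3 m².
L = μ₀N²A/ℓ = (4π×10⁻⁷)(2200)²(1.507×10^-3)/(0.192) = 4.773×10^-2 H.
τ = L/R = (4.773×10^-2)/(425) = 1.123×10^-4 s.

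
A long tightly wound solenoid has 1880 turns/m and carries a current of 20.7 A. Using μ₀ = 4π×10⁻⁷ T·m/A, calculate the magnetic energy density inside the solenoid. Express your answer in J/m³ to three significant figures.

B = μ₀nI = (4π×10⁻⁷)(1.880×10^3)(20.7) = 4.890×10^-2 T.
u = B²/(2μ₀) = (4.890×10^-2)²/(2×4π×10⁻⁷) = 951.6 J/m³.

u ≈ 952 J/m³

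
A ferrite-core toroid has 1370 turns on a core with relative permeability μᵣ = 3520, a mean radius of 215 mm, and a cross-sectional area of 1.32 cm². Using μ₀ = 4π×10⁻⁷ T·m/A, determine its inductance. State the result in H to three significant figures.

For a thin toroid, L = μ₀μᵣN²A/(2πR).
L = (4π×10⁻⁷)(3520)(1370)²(1.320×10^-4) / (2π×0.215 m) = 0.8112 H.

L ≈ 0.811 H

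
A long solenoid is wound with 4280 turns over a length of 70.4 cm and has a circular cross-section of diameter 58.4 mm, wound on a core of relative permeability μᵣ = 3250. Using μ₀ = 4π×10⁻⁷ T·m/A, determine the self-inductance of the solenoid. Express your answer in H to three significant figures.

A = π(d/2)² = π(2.920×10^-2 m)² = 2.679×10^-3 m².
For a long solenoid, L = μ₀μᵣN²A/ℓ.
L = (4π×10⁻⁷)(3250)(4280)²(2.679×10^-3)/(0.704 m) = 284.7 H.

L ≈ 285 H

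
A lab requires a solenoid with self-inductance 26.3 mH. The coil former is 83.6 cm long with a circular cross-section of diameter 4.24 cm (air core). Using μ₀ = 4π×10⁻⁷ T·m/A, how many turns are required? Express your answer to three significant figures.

A = π(d/2)² = π(2.120×10^-2 m)² = 1.412×10^-3 m².
From L = μ₀N²A/ℓ, N = √(Lℓ / (μ₀A)).
N = √[(2.630×10^-2)(0.836) / ((4π×10⁻⁷)×1.412×10^-3)] = √(1.239×10^7) ≈ 3520.2.

N ≈ 3520 turns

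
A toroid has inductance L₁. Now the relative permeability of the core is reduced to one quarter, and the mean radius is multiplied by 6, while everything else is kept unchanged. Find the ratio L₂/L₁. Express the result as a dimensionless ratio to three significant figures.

L₂/L₁ = 0.0417

For a toroid, L ∝ μᵣN²A/R.
L₂/L₁ = (0.25) × (6)^-1 = 0.0417.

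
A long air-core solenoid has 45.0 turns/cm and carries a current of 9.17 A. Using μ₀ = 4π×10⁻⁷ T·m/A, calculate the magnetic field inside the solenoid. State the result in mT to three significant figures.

Inside a long solenoid, B = μ₀nI.
B = (4π×10⁻⁷)(4.500×10^3 m⁻¹)(9.17 A) = 5.186×10^-2 T.

B ≈ 51.9 mT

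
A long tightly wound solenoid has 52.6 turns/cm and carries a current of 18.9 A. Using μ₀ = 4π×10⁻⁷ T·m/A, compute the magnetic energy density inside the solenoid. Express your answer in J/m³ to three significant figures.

u ≈ 6210 J/m³

B = μ₀nI = (4π×10⁻⁷)(5.260×10^3)(18.9) = 0.1249 T.
u = B²/(2μ₀) = (0.1249)²/(2×4π×10⁻⁷) = 6.210×10^3 J/m³.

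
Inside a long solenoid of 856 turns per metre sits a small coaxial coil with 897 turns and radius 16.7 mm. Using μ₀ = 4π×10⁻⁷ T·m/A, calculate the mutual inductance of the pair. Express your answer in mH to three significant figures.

M ≈ 0.845 mH

The outer solenoid produces a uniform field B₁ = μ₀n₁I₁ across the inner coil,
so the flux linkage is N₂Φ = N₂B₁A₂ = μ₀n₁N₂A₂·I₁, giving M = μ₀n₁N₂A₂.
A₂ = πr² = π(1.670×10^-2 m)² = 8.762×10^-4 m².
M = (4π×10⁻⁷)(856)(897)(8.762×10^-4) = 8.454×10^-4 H.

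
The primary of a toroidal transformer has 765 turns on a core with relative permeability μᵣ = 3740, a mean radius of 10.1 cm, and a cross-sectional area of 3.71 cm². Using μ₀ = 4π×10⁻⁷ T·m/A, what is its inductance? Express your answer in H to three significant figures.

For a thin toroid, L = μ₀μᵣN²A/(2πR).
L = (4π×10⁻⁷)(3740)(765)²(3.710×10^-4) / (2π×0.101 m) = 1.608 H.

L ≈ 1.61 H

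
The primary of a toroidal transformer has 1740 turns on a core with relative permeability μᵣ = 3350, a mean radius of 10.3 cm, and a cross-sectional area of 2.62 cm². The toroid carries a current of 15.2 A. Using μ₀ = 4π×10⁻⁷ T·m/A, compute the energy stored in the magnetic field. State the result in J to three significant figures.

L = μ₀μᵣN²A/(2πR) = (4π×10⁻⁷)(3350)(1740)²(2.620×10^-4)/(2π×0.103) = 5.16 H.
U = ½LI² = ½(5.16)(15.2)² = 596.1 J.

U ≈ 596 J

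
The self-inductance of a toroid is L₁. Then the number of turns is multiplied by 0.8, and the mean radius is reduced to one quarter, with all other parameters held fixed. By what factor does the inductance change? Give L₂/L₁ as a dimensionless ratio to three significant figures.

For a toroid, L ∝ μᵣN²A/R.
L₂/L₁ = (0.8)^2 × (0.25)^-1 = 2.56.

L₂/L₁ = 2.56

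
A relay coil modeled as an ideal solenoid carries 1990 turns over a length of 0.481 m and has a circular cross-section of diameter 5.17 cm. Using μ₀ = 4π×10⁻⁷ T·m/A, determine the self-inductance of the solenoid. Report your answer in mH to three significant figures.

L ≈ 21.7 mH

A = π(d/2)² = π(2.585×10^-2 m)² = 2.099×10^-3 m².
For a long solenoid, L = μ₀N²A/ℓ.
L = (4π×10⁻⁷)(1990)²(2.099×10^-3)/(0.481 m) = 2.172×10^-2 H.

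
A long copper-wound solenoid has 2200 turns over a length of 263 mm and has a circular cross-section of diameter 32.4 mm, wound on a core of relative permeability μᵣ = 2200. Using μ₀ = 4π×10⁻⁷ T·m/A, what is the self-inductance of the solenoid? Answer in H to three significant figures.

A = π(d/2)² = π(1.620×10^-2 m)² = 8.2448×10^-4 m².
For a long solenoid, L = μ₀μᵣN²A/ℓ.
L = (4π×10⁻⁷)(2200)(2200)²(8.2448×10^-4)/(0.263 m) = 41.947 H.

L ≈ 41.9 H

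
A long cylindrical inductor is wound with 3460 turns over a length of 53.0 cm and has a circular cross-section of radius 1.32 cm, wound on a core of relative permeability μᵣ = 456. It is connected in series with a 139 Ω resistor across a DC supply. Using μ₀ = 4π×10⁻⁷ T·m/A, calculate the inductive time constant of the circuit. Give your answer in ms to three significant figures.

τ ≈ 51.0 ms

A = πr² = π(1.320×10^-2 m)² = 5.474×10^-4 m².
L = μ₀μᵣN²A/ℓ = (4π×10⁻⁷)(456)(3460)²(5.474×10^-4)/(0.53) = 7.085 H.
τ = L/R = (7.085)/(139) = 5.097×10^-2 s.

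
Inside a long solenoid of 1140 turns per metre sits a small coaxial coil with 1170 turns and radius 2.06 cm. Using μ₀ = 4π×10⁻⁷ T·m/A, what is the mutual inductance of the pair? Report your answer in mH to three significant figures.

M ≈ 2.23 mH

The outer solenoid produces a uniform field B₁ = μ₀n₁I₁ across the inner coil,
so the flux linkage is N₂Φ = N₂B₁A₂ = μ₀n₁N₂A₂·I₁, giving M = μ₀n₁N₂A₂.
A₂ = πr² = π(2.060×10^-2 m)² = 1.333×10^-3 m².
M = (4π×10⁻⁷)(1140)(1170)(1.333×10^-3) = 2.2345×10^-3 H.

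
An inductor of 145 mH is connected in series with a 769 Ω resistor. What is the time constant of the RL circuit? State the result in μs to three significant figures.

τ ≈ 189 μs

τ = L/R = (0.145 H)/(769 Ω) = 1.886×10^-4 s.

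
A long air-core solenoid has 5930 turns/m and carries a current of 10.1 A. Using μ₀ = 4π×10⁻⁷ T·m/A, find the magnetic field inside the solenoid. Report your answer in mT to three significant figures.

B ≈ 75.3 mT

Inside a long solenoid, B = μ₀nI.
B = (4π×10⁻⁷)(5.930×10^3 m⁻¹)(10.1 A) = 7.526×10^-2 T.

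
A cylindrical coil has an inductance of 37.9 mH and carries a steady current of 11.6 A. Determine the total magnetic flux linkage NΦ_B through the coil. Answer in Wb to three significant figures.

From L = NΦ_B/I, the flux linkage is NΦ_B = LI.
NΦ_B = (3.790×10^-2 H)(11.6 A) = 0.4396 Wb.

NΦ_B ≈ 0.440 Wb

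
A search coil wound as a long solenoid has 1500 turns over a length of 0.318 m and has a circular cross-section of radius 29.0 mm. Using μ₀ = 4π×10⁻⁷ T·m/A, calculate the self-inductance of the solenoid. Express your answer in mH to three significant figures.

A = πr² = π(2.900×10^-2 m)² = 2.642×10^-3 m².
For a long solenoid, L = μ₀N²A/ℓ.
L = (4π×10⁻⁷)(1500)²(2.642×10^-3)/(0.318 m) = 2.349×10^-2 H.

L ≈ 23.5 mH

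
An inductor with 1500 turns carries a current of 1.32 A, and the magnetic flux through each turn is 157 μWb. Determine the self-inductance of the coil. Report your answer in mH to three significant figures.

L ≈ 178 mH

Self-inductance is defined by L = NΦ_B/I (flux linkage over current).
L = (1500)(1.570×10^-4 Wb)/(1.32 A) = 0.1784 H.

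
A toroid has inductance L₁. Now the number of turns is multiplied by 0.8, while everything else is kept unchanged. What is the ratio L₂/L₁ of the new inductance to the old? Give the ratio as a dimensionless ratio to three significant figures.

For a toroid, L ∝ μᵣN²A/R.
L₂/L₁ = (0.8)^2 = 0.640.

L₂/L₁ = 0.640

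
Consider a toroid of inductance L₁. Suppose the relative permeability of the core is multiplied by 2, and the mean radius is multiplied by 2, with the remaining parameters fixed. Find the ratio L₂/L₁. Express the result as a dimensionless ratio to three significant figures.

For a toroid, L ∝ μᵣN²A/R.
L₂/L₁ = (2) × (2)^-1 = 1.00.

L₂/L₁ = 1.00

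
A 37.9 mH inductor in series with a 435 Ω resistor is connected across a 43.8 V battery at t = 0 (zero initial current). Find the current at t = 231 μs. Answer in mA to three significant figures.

τ = L/R = 3.790×10^-2/435 = 8.713×10^-5 s; final current I_∞ = ε/R = 43.8/435 = 0.1007 A.
I(t) = I_∞(1 − e^(−t/τ)) with t/τ = 2.651.
I = (0.1007)(1 − e^(−2.651)) = 9.359×10^-2 A.

I ≈ 93.6 mA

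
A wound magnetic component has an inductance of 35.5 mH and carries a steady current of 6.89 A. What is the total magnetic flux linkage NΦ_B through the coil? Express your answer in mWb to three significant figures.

From L = NΦ_B/I, the flux linkage is NΦ_B = LI.
NΦ_B = (3.550×10^-2 H)(6.89 A) = 0.2446 Wb.

NΦ_B ≈ 245 mWb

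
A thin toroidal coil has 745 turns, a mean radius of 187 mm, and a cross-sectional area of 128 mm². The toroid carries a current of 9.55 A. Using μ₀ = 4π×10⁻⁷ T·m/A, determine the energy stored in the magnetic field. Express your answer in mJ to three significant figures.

L = μ₀N²A/(2πR) = (4π×10⁻⁷)(745)²(1.280×10^-4)/(2π×0.187) = 7.598×10^-5 H.
U = ½LI² = ½(7.598×10^-5)(9.55)² = 3.4649×10^-3 J.

U ≈ 3.46 mJ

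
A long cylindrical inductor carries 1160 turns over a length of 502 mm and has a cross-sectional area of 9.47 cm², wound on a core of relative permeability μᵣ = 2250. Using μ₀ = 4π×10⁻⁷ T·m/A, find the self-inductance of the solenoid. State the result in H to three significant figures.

A = 9.47 cm² = 9.470×10^-4 m².
For a long solenoid, L = μ₀μᵣN²A/ℓ.
L = (4π×10⁻⁷)(2250)(1160)²(9.470×10^-4)/(0.502 m) = 7.177 H.

L ≈ 7.18 H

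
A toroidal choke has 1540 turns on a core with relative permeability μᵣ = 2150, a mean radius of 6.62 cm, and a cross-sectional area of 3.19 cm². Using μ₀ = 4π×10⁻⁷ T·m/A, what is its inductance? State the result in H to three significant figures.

L ≈ 4.91 H

For a thin toroid, L = μ₀μᵣN²A/(2πR).
L = (4π×10⁻⁷)(2150)(1540)²(3.190×10^-4) / (2π×6.620×10^-2 m) = 4.914 H.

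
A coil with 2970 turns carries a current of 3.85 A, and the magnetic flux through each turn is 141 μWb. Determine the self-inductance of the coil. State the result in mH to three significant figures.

L ≈ 109 mH

Self-inductance is defined by L = NΦ_B/I (flux linkage over current).
L = (2970)(1.410×10^-4 Wb)/(3.85 A) = 0.1088 H.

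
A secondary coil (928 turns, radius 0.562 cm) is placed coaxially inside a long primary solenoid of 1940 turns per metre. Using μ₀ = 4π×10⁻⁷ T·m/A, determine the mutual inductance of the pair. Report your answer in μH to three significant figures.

M ≈ 224 μH

The outer solenoid produces a uniform field B₁ = μ₀n₁I₁ across the inner coil,
so the flux linkage is N₂Φ = N₂B₁A₂ = μ₀n₁N₂A₂·I₁, giving M = μ₀n₁N₂A₂.
A₂ = πr² = π(5.620×10^-3 m)² = 9.923×10^-5 m².
M = (4π×10⁻⁷)(1940)(928)(9.923×10^-5) = 2.2448×10^-4 H.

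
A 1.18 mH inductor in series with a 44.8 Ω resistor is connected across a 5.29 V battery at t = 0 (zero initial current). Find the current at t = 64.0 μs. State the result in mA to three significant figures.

I ≈ 108 mA

τ = L/R = 1.180×10^-3/44.8 = 2.634×10^-5 s; final current I_∞ = ε/R = 5.29/44.8 = 0.1181 A.
I(t) = I_∞(1 − e^(−t/τ)) with t/τ = 2.430.
I = (0.1181)(1 − e^(−2.430)) = 0.1077 A.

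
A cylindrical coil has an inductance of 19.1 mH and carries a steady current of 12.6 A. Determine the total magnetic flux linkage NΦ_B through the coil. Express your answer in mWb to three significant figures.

NΦ_B ≈ 241 mWb

From L = NΦ_B/I, the flux linkage is NΦ_B = LI.
NΦ_B = (1.910×10^-2 H)(12.6 A) = 0.2407 Wb.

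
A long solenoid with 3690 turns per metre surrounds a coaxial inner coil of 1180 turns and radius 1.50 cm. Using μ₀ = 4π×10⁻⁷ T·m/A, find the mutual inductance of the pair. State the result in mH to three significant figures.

M ≈ 3.87 mH

The outer solenoid produces a uniform field B₁ = μ₀n₁I₁ across the inner coil,
so the flux linkage is N₂Φ = N₂B₁A₂ = μ₀n₁N₂A₂·I₁, giving M = μ₀n₁N₂A₂.
A₂ = πr² = π(1.500×10^-2 m)² = 7.069×10^-4 m².
M = (4π×10⁻⁷)(3690)(1180)(7.069×10^-4) = 3.868×10^-3 H.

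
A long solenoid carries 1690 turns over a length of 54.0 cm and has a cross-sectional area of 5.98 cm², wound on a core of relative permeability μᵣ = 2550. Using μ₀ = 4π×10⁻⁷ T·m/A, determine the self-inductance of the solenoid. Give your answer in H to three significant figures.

A = 5.98 cm² = 5.980×10^-4 m².
For a long solenoid, L = μ₀μᵣN²A/ℓ.
L = (4π×10⁻⁷)(2550)(1690)²(5.980×10^-4)/(0.54 m) = 10.14 H.

L ≈ 10.1 H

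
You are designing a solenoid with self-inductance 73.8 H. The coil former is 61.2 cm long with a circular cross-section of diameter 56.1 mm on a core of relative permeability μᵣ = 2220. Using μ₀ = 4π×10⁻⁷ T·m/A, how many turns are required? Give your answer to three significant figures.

N ≈ 2560 turns

A = π(d/2)² = π(2.805×10^-2 m)² = 2.472×10^-3 m².
From L = μ₀μᵣN²A/ℓ, N = √(Lℓ / (μ₀μᵣA)).
N = √[(73.8)(0.612) / ((4π×10⁻⁷)(2220)×2.472×10^-3)] = √(6.550×10^6) ≈ 2559.3.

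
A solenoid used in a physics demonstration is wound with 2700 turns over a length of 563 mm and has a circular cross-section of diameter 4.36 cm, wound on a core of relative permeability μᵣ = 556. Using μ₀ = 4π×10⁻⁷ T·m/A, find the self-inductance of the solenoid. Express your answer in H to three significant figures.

A = π(d/2)² = π(2.180×10^-2 m)² = 1.493×10^-3 m².
For a long solenoid, L = μ₀μᵣN²A/ℓ.
L = (4π×10⁻⁷)(556)(2700)²(1.493×10^-3)/(0.563 m) = 13.51 H.

L ≈ 13.5 H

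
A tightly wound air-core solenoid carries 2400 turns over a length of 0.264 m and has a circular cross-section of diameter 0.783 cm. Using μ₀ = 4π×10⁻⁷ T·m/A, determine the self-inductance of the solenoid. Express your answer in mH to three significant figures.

A = π(d/2)² = π(3.915×10^-3 m)² = 4.815×10^-5 m².
For a long solenoid, L = μ₀N²A/ℓ.
L = (4π×10⁻⁷)(2400)²(4.815×10^-5)/(0.264 m) = 1.320×10^-3 H.

L ≈ 1.32 mH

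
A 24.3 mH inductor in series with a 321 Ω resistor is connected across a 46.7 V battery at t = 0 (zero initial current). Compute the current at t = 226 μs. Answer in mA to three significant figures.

τ = L/R = 2.430×10^-2/321 = 7.570×10^-5 s; final current I_∞ = ε/R = 46.7/321 = 0.14548 A.
I(t) = I_∞(1 − e^(−t/τ)) with t/τ = 2.985.
I = (0.14548)(1 − e^(−2.985)) = 0.1381 A.

I ≈ 138 mA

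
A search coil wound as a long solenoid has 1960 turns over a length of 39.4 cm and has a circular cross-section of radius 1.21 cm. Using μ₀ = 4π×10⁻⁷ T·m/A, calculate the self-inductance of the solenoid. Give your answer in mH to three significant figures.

A = πr² = π(1.210×10^-2 m)² = 4.600×10^-4 m².
For a long solenoid, L = μ₀N²A/ℓ.
L = (4π×10⁻⁷)(1960)²(4.600×10^-4)/(0.394 m) = 5.636×10^-3 H.

L ≈ 5.64 mH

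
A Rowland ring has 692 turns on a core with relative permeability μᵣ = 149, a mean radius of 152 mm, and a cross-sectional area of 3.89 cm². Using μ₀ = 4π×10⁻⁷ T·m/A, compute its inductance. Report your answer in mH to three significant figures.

For a thin toroid, L = μ₀μᵣN²A/(2πR).
L = (4π×10⁻⁷)(149)(692)²(3.890×10^-4) / (2π×0.152 m) = 3.652×10^-2 H.

L ≈ 36.5 mH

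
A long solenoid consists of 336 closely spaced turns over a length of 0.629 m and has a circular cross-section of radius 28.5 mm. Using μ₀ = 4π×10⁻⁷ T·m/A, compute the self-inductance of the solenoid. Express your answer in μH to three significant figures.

L ≈ 576 μH

A = πr² = π(2.850×10^-2 m)² = 2.552×10^-3 m².
For a long solenoid, L = μ₀N²A/ℓ.
L = (4π×10⁻⁷)(336)²(2.552×10^-3)/(0.629 m) = 5.755×10^-4 H.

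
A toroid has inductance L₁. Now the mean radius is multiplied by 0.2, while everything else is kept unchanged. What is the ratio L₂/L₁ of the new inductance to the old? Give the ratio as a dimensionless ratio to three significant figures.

L₂/L₁ = 5.00

For a toroid, L ∝ μᵣN²A/R.
L₂/L₁ = (0.2)^-1 = 5.00.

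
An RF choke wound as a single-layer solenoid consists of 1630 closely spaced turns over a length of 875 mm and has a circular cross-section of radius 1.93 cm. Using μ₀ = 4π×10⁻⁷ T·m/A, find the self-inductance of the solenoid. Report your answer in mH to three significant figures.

L ≈ 4.47 mH

A = πr² = π(1.930×10^-2 m)² = 1.170×10^-3 m².
For a long solenoid, L = μ₀N²A/ℓ.
L = (4π×10⁻⁷)(1630)²(1.170×10^-3)/(0.875 m) = 4.465×10^-3 H.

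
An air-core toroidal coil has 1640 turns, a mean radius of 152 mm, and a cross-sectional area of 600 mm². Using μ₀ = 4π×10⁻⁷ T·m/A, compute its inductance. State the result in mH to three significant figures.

L ≈ 2.12 mH

For a thin toroid, L = μ₀N²A/(2πR).
L = (4π×10⁻⁷)(1640)²(6.000×10^-4) / (2π×0.152 m) = 2.123×10^-3 H.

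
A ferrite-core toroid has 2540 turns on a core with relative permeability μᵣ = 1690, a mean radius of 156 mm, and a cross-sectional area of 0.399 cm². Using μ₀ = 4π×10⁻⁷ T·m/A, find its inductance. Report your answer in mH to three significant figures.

For a thin toroid, L = μ₀μᵣN²A/(2πR).
L = (4π×10⁻⁷)(1690)(2540)²(3.990×10^-5) / (2π×0.156 m) = 0.5577 H.

L ≈ 558 mH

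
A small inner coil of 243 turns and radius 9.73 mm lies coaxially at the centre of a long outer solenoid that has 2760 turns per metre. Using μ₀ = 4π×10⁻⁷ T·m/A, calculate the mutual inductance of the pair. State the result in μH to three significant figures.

The outer solenoid produces a uniform field B₁ = μ₀n₁I₁ across the inner coil,
so the flux linkage is N₂Φ = N₂B₁A₂ = μ₀n₁N₂A₂·I₁, giving M = μ₀n₁N₂A₂.
A₂ = πr² = π(9.730×10^-3 m)² = 2.974×10^-4 m².
M = (4π×10⁻⁷)(2760)(243)(2.974×10^-4) = 2.507×10^-4 H.

M ≈ 251 μH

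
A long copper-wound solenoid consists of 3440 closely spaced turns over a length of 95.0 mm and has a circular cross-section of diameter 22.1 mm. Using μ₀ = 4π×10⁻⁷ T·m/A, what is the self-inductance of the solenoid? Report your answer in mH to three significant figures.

L ≈ 60.0 mH

A = π(d/2)² = π(1.105×10^-2 m)² = 3.836×10^-4 m².
For a long solenoid, L = μ₀N²A/ℓ.
L = (4π×10⁻⁷)(3440)²(3.836×10^-4)/(9.500×10^-2 m) = 6.0045×10^-2 H.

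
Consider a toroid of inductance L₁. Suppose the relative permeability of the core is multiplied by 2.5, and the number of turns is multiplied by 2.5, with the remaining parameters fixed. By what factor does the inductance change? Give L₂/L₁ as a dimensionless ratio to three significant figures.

For a toroid, L ∝ μᵣN²A/R.
L₂/L₁ = (2.5) × (2.5)^2 = 15.6.

L₂/L₁ = 15.6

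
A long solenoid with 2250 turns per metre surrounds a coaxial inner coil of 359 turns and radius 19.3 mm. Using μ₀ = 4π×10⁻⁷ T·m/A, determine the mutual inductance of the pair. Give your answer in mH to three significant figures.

M ≈ 1.19 mH

The outer solenoid produces a uniform field B₁ = μ₀n₁I₁ across the inner coil,
so the flux linkage is N₂Φ = N₂B₁A₂ = μ₀n₁N₂A₂·I₁, giving M = μ₀n₁N₂A₂.
A₂ = πr² = π(1.930×10^-2 m)² = 1.170×10^-3 m².
M = (4π×10⁻⁷)(2250)(359)(1.170×10^-3) = 1.188×10^-3 H.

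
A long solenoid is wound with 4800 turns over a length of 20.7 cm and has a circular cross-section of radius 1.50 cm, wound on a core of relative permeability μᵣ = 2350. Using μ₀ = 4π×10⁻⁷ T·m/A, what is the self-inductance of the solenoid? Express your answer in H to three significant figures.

A = πr² = π(1.500×10^-2 m)² = 7.069×10^-4 m².
For a long solenoid, L = μ₀μᵣN²A/ℓ.
L = (4π×10⁻⁷)(2350)(4800)²(7.069×10^-4)/(0.207 m) = 232.3 H.

L ≈ 232 H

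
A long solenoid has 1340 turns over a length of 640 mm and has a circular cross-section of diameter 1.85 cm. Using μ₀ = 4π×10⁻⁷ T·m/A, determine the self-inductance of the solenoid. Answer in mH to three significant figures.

L ≈ 0.948 mH

A = π(d/2)² = π(9.250×10^-3 m)² = 2.688×10^-4 m².
For a long solenoid, L = μ₀N²A/ℓ.
L = (4π×10⁻⁷)(1340)²(2.688×10^-4)/(0.64 m) = 9.477×10^-4 H.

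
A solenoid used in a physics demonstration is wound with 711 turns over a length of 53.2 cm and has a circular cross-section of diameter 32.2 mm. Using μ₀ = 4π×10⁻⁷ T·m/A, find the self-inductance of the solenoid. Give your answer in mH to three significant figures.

L ≈ 0.972 mH

A = π(d/2)² = π(1.610×10^-2 m)² = 8.143×10^-4 m².
For a long solenoid, L = μ₀N²A/ℓ.
L = (4π×10⁻⁷)(711)²(8.143×10^-4)/(0.532 m) = 9.724×10^-4 H.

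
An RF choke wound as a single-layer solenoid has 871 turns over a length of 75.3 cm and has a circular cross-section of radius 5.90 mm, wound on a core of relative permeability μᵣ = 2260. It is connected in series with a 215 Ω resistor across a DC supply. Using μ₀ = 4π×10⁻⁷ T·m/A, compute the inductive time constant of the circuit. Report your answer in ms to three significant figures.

A = πr² = π(5.900×10^-3 m)² = 1.094×10^-4 m².
L = μ₀μᵣN²A/ℓ = (4π×10⁻⁷)(2260)(871)²(1.094×10^-4)/(0.753) = 0.3129 H.
τ = L/R = (0.3129)/(215) = 1.455×10^-3 s.

τ ≈ 1.46 ms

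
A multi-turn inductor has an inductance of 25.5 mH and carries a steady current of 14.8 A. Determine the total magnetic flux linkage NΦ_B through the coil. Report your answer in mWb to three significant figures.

NΦ_B ≈ 377 mWb

From L = NΦ_B/I, the flux linkage is NΦ_B = LI.
NΦ_B = (2.550×10^-2 H)(14.8 A) = 0.3774 Wb.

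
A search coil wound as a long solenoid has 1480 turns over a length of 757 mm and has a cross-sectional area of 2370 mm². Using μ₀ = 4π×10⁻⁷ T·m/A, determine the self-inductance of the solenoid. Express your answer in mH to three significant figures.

L ≈ 8.62 mH

A = 2370 mm² = 2.370×10^-3 m².
For a long solenoid, L = μ₀N²A/ℓ.
L = (4π×10⁻⁷)(1480)²(2.370×10^-3)/(0.757 m) = 8.618×10^-3 H.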